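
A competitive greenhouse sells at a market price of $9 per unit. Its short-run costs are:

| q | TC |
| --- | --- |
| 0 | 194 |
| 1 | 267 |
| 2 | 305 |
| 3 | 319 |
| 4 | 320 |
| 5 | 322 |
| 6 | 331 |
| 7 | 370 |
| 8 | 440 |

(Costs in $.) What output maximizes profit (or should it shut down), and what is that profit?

q = 0 (shut down); profit = -$194

Tabulate TR − TC: q=0: -194; q=1: -258; q=2: -287; q=3: -292; q=4: -284; q=5: -277; q=6: -277; q=7: -307; q=8: -368.
Profit is highest at q = 0. Equivalently, the lowest AVC in the table is 137/6 ≈ $22.83 at q = 6, and P = $9 falls below it — price never covers variable cost, so the firm shuts down and loses only its fixed cost.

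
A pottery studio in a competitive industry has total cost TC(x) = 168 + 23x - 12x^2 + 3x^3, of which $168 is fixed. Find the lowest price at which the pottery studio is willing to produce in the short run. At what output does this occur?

$11 per unit, at x = 2

The shutdown price is the minimum of AVC. VC = 23x - 12x^2 + 3x^3, so AVC = 23 - 12x + 3x^2.
dAVC/dx = -12 + 6x = 0 gives x = 2. min AVC = 23 - 12·2 + 3·2^2 = 11.
So the shutdown price is $11.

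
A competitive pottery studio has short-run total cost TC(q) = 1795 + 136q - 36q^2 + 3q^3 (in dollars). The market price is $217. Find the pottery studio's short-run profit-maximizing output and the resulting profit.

Profit = -$337 at q = 9

AVC = 136 - 36q + 3q^2; min AVC = $28 at q = 6. Since P = $217 ≥ min AVC, the firm produces.
MC = 136 - 72q + 9q^2. Setting P = MC and taking the root on the rising branch gives q* = 9.
TR = 217·9 = 1953. TC = 1795 + 495 = 2290. Profit = 1953 − 2290 = -$337.
Shutting down would mean losing the fixed cost of $1795, so operating at a loss of $337 is better by $1458.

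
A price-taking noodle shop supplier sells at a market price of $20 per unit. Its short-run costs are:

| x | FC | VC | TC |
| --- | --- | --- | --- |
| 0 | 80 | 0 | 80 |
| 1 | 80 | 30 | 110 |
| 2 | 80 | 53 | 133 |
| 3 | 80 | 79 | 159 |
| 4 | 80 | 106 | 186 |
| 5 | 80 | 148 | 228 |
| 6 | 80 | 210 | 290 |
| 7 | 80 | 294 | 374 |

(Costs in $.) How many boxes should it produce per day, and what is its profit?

x = 0 (shut down); profit = -$80

Tabulate TR − TC: x=0: -80; x=1: -90; x=2: -93; x=3: -99; x=4: -106; x=5: -128; x=6: -170; x=7: -234.
Profit is highest at x = 0. Equivalently, the lowest AVC in the table is 79/3 ≈ $26.33 at x = 3, and P = $20 falls below it — price never covers variable cost, so the firm shuts down and loses only its fixed cost.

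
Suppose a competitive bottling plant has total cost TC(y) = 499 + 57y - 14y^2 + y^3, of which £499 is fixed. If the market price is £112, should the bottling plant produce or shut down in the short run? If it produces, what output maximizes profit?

Strip out fixed cost: VC = 57y - 14y^2 + y^3. Then AVC = 57 - 14y + y^2 and MC = 57 - 28y + 3y^2.
AVC is minimized where dAVC/dy = -14 + 2y = 0, at y = 7; min AVC = 57 - 14·7 + 7^2 = £8.
P = £112 exceeds min AVC = £8, so the firm stays open.
Set P = MC: 112 = 57 - 28y + 3y^2 → -55 - 28y + 3y^2 = 0. The roots are y = -5/3 and y = 11; the profit-maximizing output is on the rising part of MC, so y* = 11.
Check: AVC at y = 11 is £24 ≤ P, so revenue covers variable cost.
Profit = P·y − TC = 112·11 − 763 = £469.

Produce at y = 11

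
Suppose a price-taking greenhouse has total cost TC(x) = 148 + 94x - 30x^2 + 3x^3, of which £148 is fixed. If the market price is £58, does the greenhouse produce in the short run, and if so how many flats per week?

Produce at x = 6

From TC, MC = TC'(x) = 94 - 60x + 9x^2 and AVC = VC/x = 94 - 30x + 3x^2.
The AVC parabola has its vertex at x = 30/6 = 5, where AVC = 94 - 30·5 + 3·5^2 = £19.
P = £58 exceeds min AVC = £19, so the firm stays open.
P = MC gives 36 - 60x + 9x^2 = 0, with roots 2/3 and 6. Take the larger (rising MC): x* = 6.
Check: AVC at x = 6 is £22 ≤ P, so revenue covers variable cost.
Profit = P·x − TC = 58·6 − 280 = £68.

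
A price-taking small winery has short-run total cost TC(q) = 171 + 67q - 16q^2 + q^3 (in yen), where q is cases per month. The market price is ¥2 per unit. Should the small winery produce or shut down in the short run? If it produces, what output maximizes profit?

Strip out fixed cost: VC = 67q - 16q^2 + q^3. Then AVC = 67 - 16q + q^2 and MC = 67 - 32q + 3q^2.
The AVC parabola has its vertex at q = 16/2 = 8, where AVC = 67 - 16·8 + 8^2 = ¥3.
P = ¥2 lies below min AVC = ¥3; no output level covers variable cost.
Best response: produce nothing and absorb the ¥171 fixed cost.

Shut down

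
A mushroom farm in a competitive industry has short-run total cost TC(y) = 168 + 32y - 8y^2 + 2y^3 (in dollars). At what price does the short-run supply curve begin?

The firm shuts down when price falls below the minimum of average variable cost. AVC = VC/y = 32 - 8y + 2y^2.
dAVC/dy = -8 + 4y = 0 gives y = 2. min AVC = 32 - 8·2 + 2·2^2 = 24.
The firm shuts down for any P below $24.

$24 per unit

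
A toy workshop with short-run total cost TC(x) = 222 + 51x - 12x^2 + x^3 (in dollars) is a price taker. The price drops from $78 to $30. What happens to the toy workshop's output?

AVC = 51 - 12x + x^2, minimized at x = 6 where min AVC = $15. MC = 51 - 24x + 3x^2.
At P = $78 ≥ min AVC, set P = MC on the rising branch: x = 9.
At P = $30 ≥ min AVC, set P = MC: x = 7. The firm stays open but cuts output.

Output falls from 9 to 7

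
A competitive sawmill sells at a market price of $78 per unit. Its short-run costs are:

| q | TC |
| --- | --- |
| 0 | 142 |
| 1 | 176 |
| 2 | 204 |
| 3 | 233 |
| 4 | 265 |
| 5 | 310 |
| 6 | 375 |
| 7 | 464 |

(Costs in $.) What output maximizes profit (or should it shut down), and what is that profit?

Compute π = P·q − TC at each output: q=0: -142; q=1: -98; q=2: -48; q=3: 1; q=4: 47; q=5: 80; q=6: 93; q=7: 82.
Profit is maximized at q = 6. AVC there is 233/6 = $38.83 ≤ P, so producing beats shutting down (which would give -$142).

q = 6; profit = $93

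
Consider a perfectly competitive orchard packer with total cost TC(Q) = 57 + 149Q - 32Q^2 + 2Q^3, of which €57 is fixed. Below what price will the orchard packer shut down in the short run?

€21 per unit

Short-run supply begins at min AVC. From VC = 149Q - 32Q^2 + 2Q^3, AVC = 149 - 32Q + 2Q^2.
dAVC/dQ = -32 + 4Q = 0 gives Q = 8. min AVC = 149 - 32·8 + 2·8^2 = 21.
For P < €21 the firm produces nothing.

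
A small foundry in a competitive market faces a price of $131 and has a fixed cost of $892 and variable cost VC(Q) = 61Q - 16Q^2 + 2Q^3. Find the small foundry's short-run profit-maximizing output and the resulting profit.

Profit = -$304 at Q = 7

AVC = 61 - 16Q + 2Q^2; min AVC = $29 at Q = 4. Since P = $131 ≥ min AVC, the firm produces.
With MC = 61 - 32Q + 6Q^2, P = MC on the upward-sloping part at Q* = 7.
TR = 131·7 = 917. TC = 892 + 329 = 1221. Profit = 917 − 1221 = -$304.
By producing, the firm covers all variable cost plus $588 of fixed cost; shutting down would lose the full $892.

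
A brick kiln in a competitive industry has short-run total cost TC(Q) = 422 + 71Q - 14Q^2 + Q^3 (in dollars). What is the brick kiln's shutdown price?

The firm shuts down when price falls below the minimum of average variable cost. AVC = VC/Q = 71 - 14Q + Q^2.
dAVC/dQ = -14 + 2Q = 0 gives Q = 7. min AVC = 71 - 14·7 + 7^2 = 22.
For P < $22 the firm produces nothing.

$22 per unit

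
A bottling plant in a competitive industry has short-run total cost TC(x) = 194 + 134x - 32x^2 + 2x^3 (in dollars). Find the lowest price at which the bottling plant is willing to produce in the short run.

$6 per unit

The firm shuts down when price falls below the minimum of average variable cost. AVC = VC/x = 134 - 32x + 2x^2.
At the minimum of AVC, MC = AVC. MC = 134 - 64x + 6x^2; setting MC = AVC gives 4x^2 - 32x = 0, so x = 8. min AVC = 6.
For P < $6 the firm produces nothing.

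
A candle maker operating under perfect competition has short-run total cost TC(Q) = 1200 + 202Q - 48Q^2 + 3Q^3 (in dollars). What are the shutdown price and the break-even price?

Shutdown price = min AVC. AVC = 202 - 48Q + 3Q^2, with vertex at Q = 8 and minimum $10.
ATC = 1200/Q + 202 - 48Q + 3Q^2. Setting dATC/dQ = −1200/Q^2 − 48 + 6Q = 0 gives Q = 10 (since 6·10^3 − 48·10^2 = 1200).
min ATC = 1200/10 + 202 − 48·10 + 3·10^2 = $142. That is the break-even price.
Between these two prices the firm operates at a loss; above $142 it earns a profit.

Shutdown price = $10; break-even price = $142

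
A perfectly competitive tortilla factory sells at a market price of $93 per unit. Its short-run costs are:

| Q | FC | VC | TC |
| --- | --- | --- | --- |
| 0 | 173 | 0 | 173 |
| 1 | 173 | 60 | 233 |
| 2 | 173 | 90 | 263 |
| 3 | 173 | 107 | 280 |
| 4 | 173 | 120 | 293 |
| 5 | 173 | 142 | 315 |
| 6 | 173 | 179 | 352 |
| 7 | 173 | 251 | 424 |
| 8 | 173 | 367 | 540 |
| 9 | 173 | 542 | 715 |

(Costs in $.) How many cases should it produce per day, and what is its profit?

Tabulate TR − TC: Q=0: -173; Q=1: -140; Q=2: -77; Q=3: -1; Q=4: 79; Q=5: 150; Q=6: 206; Q=7: 227; Q=8: 204; Q=9: 122.
Profit is maximized at Q = 7. AVC there is 251/7 = $35.86 ≤ P, so producing beats shutting down (which would give -$173).

Q = 7; profit = $227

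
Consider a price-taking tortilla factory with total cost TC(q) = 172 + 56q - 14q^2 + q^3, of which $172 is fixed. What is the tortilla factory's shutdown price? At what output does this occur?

$7 per unit, at q = 7

Short-run supply begins at min AVC. From VC = 56q - 14q^2 + q^3, AVC = 56 - 14q + q^2.
dAVC/dq = -14 + 2q = 0 gives q = 7. min AVC = 56 - 14·7 + 7^2 = 7.
So the shutdown price is $7.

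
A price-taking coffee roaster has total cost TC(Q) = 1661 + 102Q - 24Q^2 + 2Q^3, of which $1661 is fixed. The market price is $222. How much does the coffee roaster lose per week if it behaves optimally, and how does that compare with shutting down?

Profit = -$61 at Q = 10

AVC = 102 - 24Q + 2Q^2; min AVC = $30 at Q = 6. Since P = $222 ≥ min AVC, the firm produces.
With MC = 102 - 48Q + 6Q^2, P = MC on the upward-sloping part at Q* = 10.
TR = 222·10 = 2220. TC = 1661 + 620 = 2281. Profit = 2220 − 2281 = -$61.
That loss of $61 beats the $1661 the firm would lose by shutting down; producing recovers $1600 of fixed cost.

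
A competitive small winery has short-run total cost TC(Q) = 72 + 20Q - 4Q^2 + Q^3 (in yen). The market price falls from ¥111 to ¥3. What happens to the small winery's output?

MC = 20 - 8Q + 3Q^2; the shutdown threshold is min AVC = ¥16 (at Q = 2).
With P = ¥111 above the shutdown price, P = MC gives Q = 7.
At P = ¥3 < min AVC = ¥16, price no longer covers variable cost at any output, so the firm shuts down: Q = 0.

Output falls from 7 to 0 (the firm shuts down)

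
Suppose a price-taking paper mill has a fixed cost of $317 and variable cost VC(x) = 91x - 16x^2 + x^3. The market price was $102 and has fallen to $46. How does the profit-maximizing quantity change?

MC = 91 - 32x + 3x^2; the shutdown threshold is min AVC = $27 (at x = 8).
With P = $102 above the shutdown price, P = MC gives x = 11.
At P = $46 ≥ min AVC, set P = MC: x = 9. The firm stays open but cuts output.

Output falls from 11 to 9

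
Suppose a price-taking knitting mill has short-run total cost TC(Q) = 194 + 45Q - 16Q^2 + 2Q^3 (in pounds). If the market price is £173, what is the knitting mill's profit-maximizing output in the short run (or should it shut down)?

Produce at Q = 8

Variable cost is VC = 45Q - 16Q^2 + 2Q^3, so AVC = VC/Q = 45 - 16Q + 2Q^2 and MC = dTC/dQ = 45 - 32Q + 6Q^2.
The AVC parabola has its vertex at Q = 16/4 = 4, where AVC = 45 - 16·4 + 2·4^2 = £13.
P = £173 exceeds min AVC = £13, so the firm stays open.
P = MC gives -128 - 32Q + 6Q^2 = 0, with roots -8/3 and 8. Take the larger (rising MC): Q* = 8.
Check: AVC at Q = 8 is £45 ≤ P, so revenue covers variable cost.
Profit = P·Q − TC = 173·8 − 554 = £830.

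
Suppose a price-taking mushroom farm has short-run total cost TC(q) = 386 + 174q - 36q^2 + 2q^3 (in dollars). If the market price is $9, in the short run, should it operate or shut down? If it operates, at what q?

Shut down

From TC, MC = TC'(q) = 174 - 72q + 6q^2 and AVC = VC/q = 174 - 36q + 2q^2.
AVC is minimized where dAVC/dq = -36 + 4q = 0, at q = 9; min AVC = 174 - 36·9 + 2·9^2 = $12.
Since P = $9 < min AVC = $12, price fails to cover variable cost at any output.
Shutting down limits the loss to fixed cost, $386.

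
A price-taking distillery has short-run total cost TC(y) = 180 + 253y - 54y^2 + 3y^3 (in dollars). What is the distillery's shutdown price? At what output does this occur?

Short-run supply begins at min AVC. From VC = 253y - 54y^2 + 3y^3, AVC = 253 - 54y + 3y^2.
At the minimum of AVC, MC = AVC. MC = 253 - 108y + 9y^2; setting MC = AVC gives 6y^2 - 54y = 0, so y = 9. min AVC = 10.
So the shutdown price is $10.

$10 per unit, at y = 9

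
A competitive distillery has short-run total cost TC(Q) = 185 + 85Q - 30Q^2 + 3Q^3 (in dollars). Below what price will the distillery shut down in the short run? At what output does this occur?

$10 per unit, at Q = 5

The shutdown price is the minimum of AVC. VC = 85Q - 30Q^2 + 3Q^3, so AVC = 85 - 30Q + 3Q^2.
dAVC/dQ = -30 + 6Q = 0 gives Q = 5. min AVC = 85 - 30·5 + 3·5^2 = 10.
So the shutdown price is $10.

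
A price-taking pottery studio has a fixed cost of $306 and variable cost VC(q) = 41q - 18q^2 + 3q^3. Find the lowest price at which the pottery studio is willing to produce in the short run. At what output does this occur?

$14 per unit, at q = 3

The firm shuts down when price falls below the minimum of average variable cost. AVC = VC/q = 41 - 18q + 3q^2.
At the minimum of AVC, MC = AVC. MC = 41 - 36q + 9q^2; setting MC = AVC gives 6q^2 - 18q = 0, so q = 3. min AVC = 14.
The firm shuts down for any P below $14.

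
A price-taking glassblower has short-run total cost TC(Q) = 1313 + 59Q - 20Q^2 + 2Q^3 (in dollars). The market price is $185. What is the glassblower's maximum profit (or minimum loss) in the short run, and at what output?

Profit = -$17 at Q = 9

AVC = 59 - 20Q + 2Q^2 has its minimum $9 at Q = 5; price $185 clears that bar, so the firm operates.
MC = 59 - 40Q + 6Q^2. Setting P = MC and taking the root on the rising branch gives Q* = 9.
TR = 185·9 = 1665. TC = 1313 + 369 = 1682. Profit = 1665 − 1682 = -$17.
By producing, the firm covers all variable cost plus $1296 of fixed cost; shutting down would lose the full $1313.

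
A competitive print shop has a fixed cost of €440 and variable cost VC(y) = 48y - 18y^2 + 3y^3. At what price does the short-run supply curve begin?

Short-run supply begins at min AVC. From VC = 48y - 18y^2 + 3y^3, AVC = 48 - 18y + 3y^2.
At the minimum of AVC, MC = AVC. MC = 48 - 36y + 9y^2; setting MC = AVC gives 6y^2 - 18y = 0, so y = 3. min AVC = 21.
So the shutdown price is €21.

€21 per unit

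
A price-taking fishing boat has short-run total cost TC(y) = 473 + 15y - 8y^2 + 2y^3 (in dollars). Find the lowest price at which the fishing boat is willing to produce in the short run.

$7 per unit

The shutdown price is the minimum of AVC. VC = 15y - 8y^2 + 2y^3, so AVC = 15 - 8y + 2y^2.
dAVC/dy = -8 + 4y = 0 gives y = 2. min AVC = 15 - 8·2 + 2·2^2 = 7.
The firm shuts down for any P below $7.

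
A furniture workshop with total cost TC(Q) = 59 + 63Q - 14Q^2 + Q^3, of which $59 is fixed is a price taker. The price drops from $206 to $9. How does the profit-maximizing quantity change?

Output falls from 13 to 0 (the firm shuts down)

MC = 63 - 28Q + 3Q^2; the shutdown threshold is min AVC = $14 (at Q = 7).
With P = $206 above the shutdown price, P = MC gives Q = 13.
At P = $9 < min AVC = $14, price no longer covers variable cost at any output, so the firm shuts down: Q = 0.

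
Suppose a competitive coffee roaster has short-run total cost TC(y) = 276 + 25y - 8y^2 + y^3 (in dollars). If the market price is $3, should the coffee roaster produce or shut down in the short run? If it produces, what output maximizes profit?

Shut down

From TC, MC = TC'(y) = 25 - 16y + 3y^2 and AVC = VC/y = 25 - 8y + y^2.
The AVC parabola has its vertex at y = 8/2 = 4, where AVC = 25 - 8·4 + 4^2 = $9.
With P < min AVC ($3 < $9), every unit sold adds to the loss.
Best response: produce nothing and absorb the $276 fixed cost.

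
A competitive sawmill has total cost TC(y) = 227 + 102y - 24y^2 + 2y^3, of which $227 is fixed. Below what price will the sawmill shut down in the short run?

$30 per unit

The firm shuts down when price falls below the minimum of average variable cost. AVC = VC/y = 102 - 24y + 2y^2.
dAVC/dy = -24 + 4y = 0 gives y = 6. min AVC = 102 - 24·6 + 2·6^2 = 30.
So the shutdown price is $30.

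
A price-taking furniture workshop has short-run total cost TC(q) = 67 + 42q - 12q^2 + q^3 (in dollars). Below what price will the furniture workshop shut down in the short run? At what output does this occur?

The shutdown price is the minimum of AVC. VC = 42q - 12q^2 + q^3, so AVC = 42 - 12q + q^2.
dAVC/dq = -12 + 2q = 0 gives q = 6. min AVC = 42 - 12·6 + 6^2 = 6.
So the shutdown price is $6.

$6 per unit, at q = 6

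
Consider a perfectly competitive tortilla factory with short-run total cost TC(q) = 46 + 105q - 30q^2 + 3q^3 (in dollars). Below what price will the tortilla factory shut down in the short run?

$30 per unit

The firm shuts down when price falls below the minimum of average variable cost. AVC = VC/q = 105 - 30q + 3q^2.
At the minimum of AVC, MC = AVC. MC = 105 - 60q + 9q^2; setting MC = AVC gives 6q^2 - 30q = 0, so q = 5. min AVC = 30.
The firm shuts down for any P below $30.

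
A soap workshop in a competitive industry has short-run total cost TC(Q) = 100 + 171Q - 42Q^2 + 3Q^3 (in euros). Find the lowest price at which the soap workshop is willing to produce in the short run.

The firm shuts down when price falls below the minimum of average variable cost. AVC = VC/Q = 171 - 42Q + 3Q^2.
dAVC/dQ = -42 + 6Q = 0 gives Q = 7. min AVC = 171 - 42·7 + 3·7^2 = 24.
For P < €24 the firm produces nothing.

€24 per unit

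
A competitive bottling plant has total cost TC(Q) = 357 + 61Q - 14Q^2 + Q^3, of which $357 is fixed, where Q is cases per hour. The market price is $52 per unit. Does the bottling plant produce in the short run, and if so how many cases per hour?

Produce at Q = 9

Strip out fixed cost: VC = 61Q - 14Q^2 + Q^3. Then AVC = 61 - 14Q + Q^2 and MC = 61 - 28Q + 3Q^2.
AVC is minimized where dAVC/dQ = -14 + 2Q = 0, at Q = 7; min AVC = 61 - 14·7 + 7^2 = $12.
P = $52 exceeds min AVC = $12, so the firm stays open.
Solving P = MC: 9 - 28Q + 3Q^2 = 0 ⇒ Q = 1/3 or 9. On the upward-sloping branch, Q* = 9.
Check: AVC at Q = 9 is $16 ≤ P, so revenue covers variable cost.
Profit = P·Q − TC = 52·9 − 501 = -$33, a loss, but smaller than the $357 fixed cost the firm would lose by shutting down.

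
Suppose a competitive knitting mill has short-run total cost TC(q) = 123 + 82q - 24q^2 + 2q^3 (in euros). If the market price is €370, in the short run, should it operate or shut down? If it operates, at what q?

From TC, MC = TC'(q) = 82 - 48q + 6q^2 and AVC = VC/q = 82 - 24q + 2q^2.
AVC is minimized where dAVC/dq = -24 + 4q = 0, at q = 6; min AVC = 82 - 24·6 + 2·6^2 = €10.
P = €370 exceeds min AVC = €10, so the firm stays open.
Set P = MC: 370 = 82 - 48q + 6q^2 → -288 - 48q + 6q^2 = 0. The roots are q = -4 and q = 12; the profit-maximizing output is on the rising part of MC, so q* = 12.
Check: AVC at q = 12 is €82 ≤ P, so revenue covers variable cost.
Profit = P·q − TC = 370·12 − 1107 = €3333.

Produce at q = 12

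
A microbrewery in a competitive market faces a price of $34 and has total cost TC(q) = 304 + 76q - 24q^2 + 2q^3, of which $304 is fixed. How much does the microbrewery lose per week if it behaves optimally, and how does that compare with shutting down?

Profit = -$108 at q = 7

AVC = 76 - 24q + 2q^2 has its minimum $4 at q = 6; price $34 clears that bar, so the firm operates.
With MC = 76 - 48q + 6q^2, P = MC on the upward-sloping part at q* = 7.
TR = 34·7 = 238. TC = 304 + 42 = 346. Profit = 238 − 346 = -$108.
That loss of $108 beats the $304 the firm would lose by shutting down; producing recovers $196 of fixed cost.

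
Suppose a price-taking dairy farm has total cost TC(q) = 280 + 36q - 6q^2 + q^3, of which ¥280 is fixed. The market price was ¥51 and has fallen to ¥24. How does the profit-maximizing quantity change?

MC = 36 - 12q + 3q^2; the shutdown threshold is min AVC = ¥27 (at q = 3).
At P = ¥51 ≥ min AVC, set P = MC on the rising branch: q = 5.
At P = ¥24 < min AVC = ¥27, price no longer covers variable cost at any output, so the firm shuts down: q = 0.

Output falls from 5 to 0 (the firm shuts down)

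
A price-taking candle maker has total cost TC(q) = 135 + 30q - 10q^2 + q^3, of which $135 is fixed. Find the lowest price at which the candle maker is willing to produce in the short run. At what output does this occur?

$5 per unit, at q = 5

Short-run supply begins at min AVC. From VC = 30q - 10q^2 + q^3, AVC = 30 - 10q + q^2.
dAVC/dq = -10 + 2q = 0 gives q = 5. min AVC = 30 - 10·5 + 5^2 = 5.
The firm shuts down for any P below $5.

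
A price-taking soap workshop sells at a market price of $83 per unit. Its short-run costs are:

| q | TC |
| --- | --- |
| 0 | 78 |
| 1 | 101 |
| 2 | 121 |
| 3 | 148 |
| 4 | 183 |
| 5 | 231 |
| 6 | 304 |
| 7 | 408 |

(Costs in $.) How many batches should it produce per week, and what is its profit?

q = 6; profit = $194

Tabulate TR − TC: q=0: -78; q=1: -18; q=2: 45; q=3: 101; q=4: 149; q=5: 184; q=6: 194; q=7: 173.
Profit is maximized at q = 6. AVC there is 226/6 = $37.67 ≤ P, so producing beats shutting down (which would give -$78).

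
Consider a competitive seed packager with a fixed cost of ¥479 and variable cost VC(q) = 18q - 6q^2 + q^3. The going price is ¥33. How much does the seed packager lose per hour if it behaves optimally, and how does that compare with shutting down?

Profit = -¥379 at q = 5

AVC = 18 - 6q + q^2 has its minimum ¥9 at q = 3; price ¥33 clears that bar, so the firm operates.
MC = 18 - 12q + 3q^2. Setting P = MC and taking the root on the rising branch gives q* = 5.
TR = 33·5 = 165. TC = 479 + 65 = 544. Profit = 165 − 544 = -¥379.
By producing, the firm covers all variable cost plus ¥100 of fixed cost; shutting down would lose the full ¥479.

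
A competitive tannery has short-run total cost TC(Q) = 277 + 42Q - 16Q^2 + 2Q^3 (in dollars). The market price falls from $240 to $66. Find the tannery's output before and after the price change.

Output falls from 9 to 6

MC = 42 - 32Q + 6Q^2; the shutdown threshold is min AVC = $10 (at Q = 4).
With P = $240 above the shutdown price, P = MC gives Q = 9.
At P = $66 ≥ min AVC, set P = MC: Q = 6. The firm stays open but cuts output.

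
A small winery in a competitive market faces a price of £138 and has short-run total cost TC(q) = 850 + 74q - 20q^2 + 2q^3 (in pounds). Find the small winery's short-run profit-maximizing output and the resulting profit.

AVC = 74 - 20q + 2q^2; min AVC = £24 at q = 5. Since P = £138 ≥ min AVC, the firm produces.
With MC = 74 - 40q + 6q^2, P = MC on the upward-sloping part at q* = 8.
TR = 138·8 = 1104. TC = 850 + 336 = 1186. Profit = 1104 − 1186 = -£82.
By producing, the firm covers all variable cost plus £768 of fixed cost; shutting down would lose the full £850.

Profit = -£82 at q = 8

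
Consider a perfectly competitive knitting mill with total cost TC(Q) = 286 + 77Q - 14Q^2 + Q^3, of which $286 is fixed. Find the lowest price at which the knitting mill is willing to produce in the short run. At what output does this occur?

Short-run supply begins at min AVC. From VC = 77Q - 14Q^2 + Q^3, AVC = 77 - 14Q + Q^2.
dAVC/dQ = -14 + 2Q = 0 gives Q = 7. min AVC = 77 - 14·7 + 7^2 = 28.
So the shutdown price is $28.

$28 per unit, at Q = 7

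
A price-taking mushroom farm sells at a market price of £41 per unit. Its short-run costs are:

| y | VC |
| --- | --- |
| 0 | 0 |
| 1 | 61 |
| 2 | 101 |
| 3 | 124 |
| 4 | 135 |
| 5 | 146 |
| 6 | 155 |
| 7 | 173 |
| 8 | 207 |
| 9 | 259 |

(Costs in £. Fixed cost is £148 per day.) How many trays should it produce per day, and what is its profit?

y = 8; profit = -£27

Compute π = P·y − TC at each output: y=0: -148; y=1: -168; y=2: -167; y=3: -149; y=4: -119; y=5: -89; y=6: -57; y=7: -34; y=8: -27; y=9: -38.
Profit is maximized at y = 8. AVC there is 207/8 = £25.88 ≤ P, so producing beats shutting down (which would give -£148).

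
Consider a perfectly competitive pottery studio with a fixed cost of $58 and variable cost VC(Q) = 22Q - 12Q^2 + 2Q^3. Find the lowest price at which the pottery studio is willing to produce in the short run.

Short-run supply begins at min AVC. From VC = 22Q - 12Q^2 + 2Q^3, AVC = 22 - 12Q + 2Q^2.
At the minimum of AVC, MC = AVC. MC = 22 - 24Q + 6Q^2; setting MC = AVC gives 4Q^2 - 12Q = 0, so Q = 3. min AVC = 4.
The firm shuts down for any P below $4.

$4 per unit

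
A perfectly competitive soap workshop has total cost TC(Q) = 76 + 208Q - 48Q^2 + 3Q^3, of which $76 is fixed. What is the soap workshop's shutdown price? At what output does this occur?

The shutdown price is the minimum of AVC. VC = 208Q - 48Q^2 + 3Q^3, so AVC = 208 - 48Q + 3Q^2.
At the minimum of AVC, MC = AVC. MC = 208 - 96Q + 9Q^2; setting MC = AVC gives 6Q^2 - 48Q = 0, so Q = 8. min AVC = 16.
The firm shuts down for any P below $16.

$16 per unit, at Q = 8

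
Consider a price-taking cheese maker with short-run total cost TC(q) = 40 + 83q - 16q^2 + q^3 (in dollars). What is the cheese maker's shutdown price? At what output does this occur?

$19 per unit, at q = 8

Short-run supply begins at min AVC. From VC = 83q - 16q^2 + q^3, AVC = 83 - 16q + q^2.
dAVC/dq = -16 + 2q = 0 gives q = 8. min AVC = 83 - 16·8 + 8^2 = 19.
For P < $19 the firm produces nothing.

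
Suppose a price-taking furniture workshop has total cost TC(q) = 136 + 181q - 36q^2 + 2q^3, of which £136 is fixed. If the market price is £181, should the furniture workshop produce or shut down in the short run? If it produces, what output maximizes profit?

Produce at q = 12

From TC, MC = TC'(q) = 181 - 72q + 6q^2 and AVC = VC/q = 181 - 36q + 2q^2.
AVC is minimized where dAVC/dq = -36 + 4q = 0, at q = 9; min AVC = 181 - 36·9 + 2·9^2 = £19.
Since P = £181 ≥ min AVC = £19, price covers variable cost and the firm should produce.
P = MC gives -72q + 6q^2 = 0, with roots 0 and 12. Take the larger (rising MC): q* = 12.
Check: AVC at q = 12 is £37 ≤ P, so revenue covers variable cost.
Profit = P·q − TC = 181·12 − 580 = £1592.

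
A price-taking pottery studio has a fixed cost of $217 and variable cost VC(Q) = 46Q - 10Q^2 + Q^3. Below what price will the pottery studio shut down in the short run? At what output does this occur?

The firm shuts down when price falls below the minimum of average variable cost. AVC = VC/Q = 46 - 10Q + Q^2.
dAVC/dQ = -10 + 2Q = 0 gives Q = 5. min AVC = 46 - 10·5 + 5^2 = 21.
So the shutdown price is $21.

$21 per unit, at Q = 5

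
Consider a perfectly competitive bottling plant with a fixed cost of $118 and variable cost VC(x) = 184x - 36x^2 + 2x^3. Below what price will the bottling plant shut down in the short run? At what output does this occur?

The shutdown price is the minimum of AVC. VC = 184x - 36x^2 + 2x^3, so AVC = 184 - 36x + 2x^2.
dAVC/dx = -36 + 4x = 0 gives x = 9. min AVC = 184 - 36·9 + 2·9^2 = 22.
For P < $22 the firm produces nothing.

$22 per unit, at x = 9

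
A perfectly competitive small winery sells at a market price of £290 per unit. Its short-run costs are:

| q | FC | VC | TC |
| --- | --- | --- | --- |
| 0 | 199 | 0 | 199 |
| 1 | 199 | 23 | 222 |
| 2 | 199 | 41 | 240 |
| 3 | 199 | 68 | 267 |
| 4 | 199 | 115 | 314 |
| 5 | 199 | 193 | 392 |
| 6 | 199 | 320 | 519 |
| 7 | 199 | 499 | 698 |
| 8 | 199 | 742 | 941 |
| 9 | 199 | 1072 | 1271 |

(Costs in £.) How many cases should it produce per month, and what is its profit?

q = 8; profit = £1379

Profit at each row (π = 290q − TC): q=0: -199; q=1: 68; q=2: 340; q=3: 603; q=4: 846; q=5: 1058; q=6: 1221; q=7: 1332; q=8: 1379; q=9: 1339.
Profit is maximized at q = 8. AVC there is 742/8 = £92.75 ≤ P, so producing beats shutting down (which would give -£199).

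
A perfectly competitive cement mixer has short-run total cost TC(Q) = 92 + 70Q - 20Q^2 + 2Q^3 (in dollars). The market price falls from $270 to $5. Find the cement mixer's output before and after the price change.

MC = 70 - 40Q + 6Q^2; the shutdown threshold is min AVC = $20 (at Q = 5).
With P = $270 above the shutdown price, P = MC gives Q = 10.
At P = $5 < min AVC = $20, price no longer covers variable cost at any output, so the firm shuts down: Q = 0.

Output falls from 10 to 0 (the firm shuts down)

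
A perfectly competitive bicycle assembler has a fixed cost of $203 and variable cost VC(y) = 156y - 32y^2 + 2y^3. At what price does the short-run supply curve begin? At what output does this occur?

$28 per unit, at y = 8

The shutdown price is the minimum of AVC. VC = 156y - 32y^2 + 2y^3, so AVC = 156 - 32y + 2y^2.
At the minimum of AVC, MC = AVC. MC = 156 - 64y + 6y^2; setting MC = AVC gives 4y^2 - 32y = 0, so y = 8. min AVC = 28.
For P < $28 the firm produces nothing.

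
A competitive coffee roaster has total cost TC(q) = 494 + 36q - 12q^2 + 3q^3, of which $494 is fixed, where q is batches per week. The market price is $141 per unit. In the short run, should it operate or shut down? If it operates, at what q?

From TC, MC = TC'(q) = 36 - 24q + 9q^2 and AVC = VC/q = 36 - 12q + 3q^2.
AVC is minimized where dAVC/dq = -12 + 6q = 0, at q = 2; min AVC = 36 - 12·2 + 3·2^2 = $24.
Because $141 ≥ $24, revenue can cover variable cost; the firm operates.
Set P = MC: 141 = 36 - 24q + 9q^2 → -105 - 24q + 9q^2 = 0. The roots are q = -7/3 and q = 5; the profit-maximizing output is on the rising part of MC, so q* = 5.
Check: AVC at q = 5 is $51 ≤ P, so revenue covers variable cost.
Profit = P·q − TC = 141·5 − 749 = -$44, a loss, but smaller than the $494 fixed cost the firm would lose by shutting down.

Produce at q = 5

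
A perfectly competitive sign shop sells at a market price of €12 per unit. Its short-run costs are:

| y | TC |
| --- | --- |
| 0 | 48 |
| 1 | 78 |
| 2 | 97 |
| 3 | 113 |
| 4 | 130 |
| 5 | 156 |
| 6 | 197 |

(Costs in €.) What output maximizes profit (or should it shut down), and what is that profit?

Tabulate TR − TC: y=0: -48; y=1: -66; y=2: -73; y=3: -77; y=4: -82; y=5: -96; y=6: -125.
Profit is highest at y = 0. Equivalently, the lowest AVC in the table is 82/4 ≈ €20.50 at y = 4, and P = €12 falls below it — price never covers variable cost, so the firm shuts down and loses only its fixed cost.

y = 0 (shut down); profit = -€48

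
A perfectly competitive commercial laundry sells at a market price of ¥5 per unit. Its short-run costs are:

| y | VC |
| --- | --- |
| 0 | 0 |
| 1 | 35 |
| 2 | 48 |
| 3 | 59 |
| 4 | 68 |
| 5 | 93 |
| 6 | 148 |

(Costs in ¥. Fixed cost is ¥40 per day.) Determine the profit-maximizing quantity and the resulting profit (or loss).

y = 0 (shut down); profit = -¥40

Profit at each row (π = 5y − TC): y=0: -40; y=1: -70; y=2: -78; y=3: -84; y=4: -88; y=5: -108; y=6: -158.
Profit is highest at y = 0. Equivalently, the lowest AVC in the table is 68/4 ≈ ¥17 at y = 4, and P = ¥5 falls below it — price never covers variable cost, so the firm shuts down and loses only its fixed cost.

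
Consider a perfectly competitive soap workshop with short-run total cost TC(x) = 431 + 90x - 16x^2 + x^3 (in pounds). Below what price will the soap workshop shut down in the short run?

Short-run supply begins at min AVC. From VC = 90x - 16x^2 + x^3, AVC = 90 - 16x + x^2.
dAVC/dx = -16 + 2x = 0 gives x = 8. min AVC = 90 - 16·8 + 8^2 = 26.
For P < £26 the firm produces nothing.

£26 per unit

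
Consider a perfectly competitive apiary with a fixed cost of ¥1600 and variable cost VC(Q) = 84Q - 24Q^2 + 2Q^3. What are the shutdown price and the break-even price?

AVC = 84 - 24Q + 2Q^2; minimized at Q = 6, giving min AVC = ¥12. That is the shutdown price.
ATC = 1600/Q + 84 - 24Q + 2Q^2. Setting dATC/dQ = −1600/Q^2 − 24 + 4Q = 0 gives Q = 10 (since 4·10^3 − 24·10^2 = 1600).
min ATC = 1600/10 + 84 − 24·10 + 2·10^2 = ¥204. That is the break-even price.
Between these two prices the firm operates at a loss; above ¥204 it earns a profit.

Shutdown price = ¥12; break-even price = ¥204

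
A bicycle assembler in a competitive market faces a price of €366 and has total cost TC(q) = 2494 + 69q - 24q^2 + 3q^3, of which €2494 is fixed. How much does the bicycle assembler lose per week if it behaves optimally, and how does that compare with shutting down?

Profit = -€64 at q = 9

AVC = 69 - 24q + 3q^2; min AVC = €21 at q = 4. Since P = €366 ≥ min AVC, the firm produces.
MC = 69 - 48q + 9q^2. Setting P = MC and taking the root on the rising branch gives q* = 9.
TR = 366·9 = 3294. TC = 2494 + 864 = 3358. Profit = 3294 − 3358 = -€64.
By producing, the firm covers all variable cost plus €2430 of fixed cost; shutting down would lose the full €2494.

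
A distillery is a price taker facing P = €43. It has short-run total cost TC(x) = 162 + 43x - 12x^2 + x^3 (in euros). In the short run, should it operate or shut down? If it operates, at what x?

Produce at x = 8

Strip out fixed cost: VC = 43x - 12x^2 + x^3. Then AVC = 43 - 12x + x^2 and MC = 43 - 24x + 3x^2.
The AVC parabola has its vertex at x = 12/2 = 6, where AVC = 43 - 12·6 + 6^2 = €7.
Because €43 ≥ €7, revenue can cover variable cost; the firm operates.
P = MC gives -24x + 3x^2 = 0, with roots 0 and 8. Take the larger (rising MC): x* = 8.
Check: AVC at x = 8 is €11 ≤ P, so revenue covers variable cost.
Profit = P·x − TC = 43·8 − 250 = €94.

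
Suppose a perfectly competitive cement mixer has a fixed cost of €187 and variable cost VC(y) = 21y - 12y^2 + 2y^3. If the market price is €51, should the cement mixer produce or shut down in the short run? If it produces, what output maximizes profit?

Produce at y = 5

From TC, MC = TC'(y) = 21 - 24y + 6y^2 and AVC = VC/y = 21 - 12y + 2y^2.
AVC is minimized where dAVC/dy = -12 + 4y = 0, at y = 3; min AVC = 21 - 12·3 + 2·3^2 = €3.
P = €51 exceeds min AVC = €3, so the firm stays open.
Solving P = MC: -30 - 24y + 6y^2 = 0 ⇒ y = -1 or 5. On the upward-sloping branch, y* = 5.
Check: AVC at y = 5 is €11 ≤ P, so revenue covers variable cost.
Profit = P·y − TC = 51·5 − 242 = €13.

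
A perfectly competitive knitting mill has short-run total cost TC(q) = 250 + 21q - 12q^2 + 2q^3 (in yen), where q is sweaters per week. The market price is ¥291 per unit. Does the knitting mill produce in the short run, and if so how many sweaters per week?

Variable cost is VC = 21q - 12q^2 + 2q^3, so AVC = VC/q = 21 - 12q + 2q^2 and MC = dTC/dq = 21 - 24q + 6q^2.
AVC hits its minimum where MC = AVC, at q = 3, giving min AVC = 21 - 12·3 + 2·3^2 = ¥3.
Because ¥291 ≥ ¥3, revenue can cover variable cost; the firm operates.
Set P = MC: 291 = 21 - 24q + 6q^2 → -270 - 24q + 6q^2 = 0. The roots are q = -5 and q = 9; the profit-maximizing output is on the rising part of MC, so q* = 9.
Check: AVC at q = 9 is ¥75 ≤ P, so revenue covers variable cost.
Profit = P·q − TC = 291·9 − 925 = ¥1694.

Produce at q = 9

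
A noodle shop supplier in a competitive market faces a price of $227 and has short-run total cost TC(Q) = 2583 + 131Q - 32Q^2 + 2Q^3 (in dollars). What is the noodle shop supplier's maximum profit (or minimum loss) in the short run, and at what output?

Profit = -$279 at Q = 12

AVC = 131 - 32Q + 2Q^2; min AVC = $3 at Q = 8. Since P = $227 ≥ min AVC, the firm produces.
With MC = 131 - 64Q + 6Q^2, P = MC on the upward-sloping part at Q* = 12.
TR = 227·12 = 2724. TC = 2583 + 420 = 3003. Profit = 2724 − 3003 = -$279.
That loss of $279 beats the $2583 the firm would lose by shutting down; producing recovers $2304 of fixed cost.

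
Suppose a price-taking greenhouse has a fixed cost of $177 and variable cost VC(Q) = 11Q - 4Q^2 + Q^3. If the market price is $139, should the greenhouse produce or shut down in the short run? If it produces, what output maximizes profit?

Produce at Q = 8

Strip out fixed cost: VC = 11Q - 4Q^2 + Q^3. Then AVC = 11 - 4Q + Q^2 and MC = 11 - 8Q + 3Q^2.
AVC is minimized where dAVC/dQ = -4 + 2Q = 0, at Q = 2; min AVC = 11 - 4·2 + 2^2 = $7.
Because $139 ≥ $7, revenue can cover variable cost; the firm operates.
Set P = MC: 139 = 11 - 8Q + 3Q^2 → -128 - 8Q + 3Q^2 = 0. The roots are Q = -16/3 and Q = 8; the profit-maximizing output is on the rising part of MC, so Q* = 8.
Check: AVC at Q = 8 is $43 ≤ P, so revenue covers variable cost.
Profit = P·Q − TC = 139·8 − 521 = $591.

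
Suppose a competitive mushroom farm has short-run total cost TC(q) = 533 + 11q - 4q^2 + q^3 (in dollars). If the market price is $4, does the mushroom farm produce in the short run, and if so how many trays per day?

Shut down

From TC, MC = TC'(q) = 11 - 8q + 3q^2 and AVC = VC/q = 11 - 4q + q^2.
The AVC parabola has its vertex at q = 4/2 = 2, where AVC = 11 - 4·2 + 2^2 = $7.
Since P = $4 < min AVC = $7, price fails to cover variable cost at any output.
Shutting down limits the loss to fixed cost, $533.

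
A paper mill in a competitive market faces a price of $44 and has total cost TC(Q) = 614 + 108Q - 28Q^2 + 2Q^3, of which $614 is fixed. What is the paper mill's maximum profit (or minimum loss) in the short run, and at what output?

Profit = -$358 at Q = 8

AVC = 108 - 28Q + 2Q^2 has its minimum $10 at Q = 7; price $44 clears that bar, so the firm operates.
MC = 108 - 56Q + 6Q^2. Setting P = MC and taking the root on the rising branch gives Q* = 8.
TR = 44·8 = 352. TC = 614 + 96 = 710. Profit = 352 − 710 = -$358.
By producing, the firm covers all variable cost plus $256 of fixed cost; shutting down would lose the full $614.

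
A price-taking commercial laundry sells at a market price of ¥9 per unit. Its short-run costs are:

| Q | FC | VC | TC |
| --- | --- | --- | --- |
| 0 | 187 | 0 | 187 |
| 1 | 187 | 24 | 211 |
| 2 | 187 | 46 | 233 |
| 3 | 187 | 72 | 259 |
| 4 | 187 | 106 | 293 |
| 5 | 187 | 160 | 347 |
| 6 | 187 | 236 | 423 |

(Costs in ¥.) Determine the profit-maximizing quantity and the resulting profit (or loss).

Q = 0 (shut down); profit = -¥187

Tabulate TR − TC: Q=0: -187; Q=1: -202; Q=2: -215; Q=3: -232; Q=4: -257; Q=5: -302; Q=6: -369.
Profit is highest at Q = 0. Equivalently, the lowest AVC in the table is 46/2 ≈ ¥23 at Q = 2, and P = ¥9 falls below it — price never covers variable cost, so the firm shuts down and loses only its fixed cost.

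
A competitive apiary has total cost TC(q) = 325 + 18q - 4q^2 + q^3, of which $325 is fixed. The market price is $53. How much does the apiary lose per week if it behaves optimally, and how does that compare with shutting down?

Profit = -$175 at q = 5

AVC = 18 - 4q + q^2 has its minimum $14 at q = 2; price $53 clears that bar, so the firm operates.
With MC = 18 - 8q + 3q^2, P = MC on the upward-sloping part at q* = 5.
TR = 53·5 = 265. TC = 325 + 115 = 440. Profit = 265 − 440 = -$175.
Shutting down would mean losing the fixed cost of $325, so operating at a loss of $175 is better by $150.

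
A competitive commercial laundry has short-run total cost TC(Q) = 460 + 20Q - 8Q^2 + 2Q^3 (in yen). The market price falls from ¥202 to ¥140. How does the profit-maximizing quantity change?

Output falls from 7 to 6

AVC = 20 - 8Q + 2Q^2, minimized at Q = 2 where min AVC = ¥12. MC = 20 - 16Q + 6Q^2.
With P = ¥202 above the shutdown price, P = MC gives Q = 7.
At P = ¥140 ≥ min AVC, set P = MC: Q = 6. The firm stays open but cuts output.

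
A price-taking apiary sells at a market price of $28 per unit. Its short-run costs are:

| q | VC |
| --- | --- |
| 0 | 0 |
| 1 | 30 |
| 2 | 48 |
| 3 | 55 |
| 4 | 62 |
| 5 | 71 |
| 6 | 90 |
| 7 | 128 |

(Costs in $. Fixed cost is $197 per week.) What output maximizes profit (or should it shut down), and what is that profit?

Profit at each row (π = 28q − TC): q=0: -197; q=1: -199; q=2: -189; q=3: -168; q=4: -147; q=5: -128; q=6: -119; q=7: -129.
Profit is maximized at q = 6. AVC there is 90/6 = $15 ≤ P, so producing beats shutting down (which would give -$197).

q = 6; profit = -$119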